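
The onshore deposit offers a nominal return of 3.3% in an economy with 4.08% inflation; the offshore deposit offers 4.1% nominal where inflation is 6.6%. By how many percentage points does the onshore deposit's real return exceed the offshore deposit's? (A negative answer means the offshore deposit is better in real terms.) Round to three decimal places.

1.596

The onshore deposit real return: 1.033/1.0408 − 1 = -0.7494%.
The offshore deposit real return: 1.041/1.066 − 1 = -2.3452%.
Difference: -0.7494 − (-2.3452) = 1.5958 pp.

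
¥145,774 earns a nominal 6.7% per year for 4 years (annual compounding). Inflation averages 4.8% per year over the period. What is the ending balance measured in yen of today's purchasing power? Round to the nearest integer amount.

¥156,636

Nominal value at maturity: ¥145,774 × (1 + 6.7%)^4 ≈ ¥188,946.
Price-level factor over 4 years: (1 + 4.8%)^4 ≈ 1.2062716764.
The maturity value deflated by that factor is the answer in today's purchasing power.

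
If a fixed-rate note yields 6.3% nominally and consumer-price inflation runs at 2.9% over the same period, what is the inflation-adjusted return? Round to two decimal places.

3.30%

Real return via the Fisher equation: (1 + 6.3%)/(1 + 2.9%) − 1 = 1.063/1.029 − 1 ≈ 0.03304.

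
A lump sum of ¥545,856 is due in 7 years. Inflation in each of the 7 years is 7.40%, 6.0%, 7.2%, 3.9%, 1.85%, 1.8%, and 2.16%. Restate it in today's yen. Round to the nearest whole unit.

¥406,413

Price-level factor over 7 years: 1.0740 × 1.060 × 1.072 × 1.039 × 1.0185 × 1.018 × 1.0216 ≈ 1.3431056472.
Purchasing power today: ¥545,856 divided by that factor.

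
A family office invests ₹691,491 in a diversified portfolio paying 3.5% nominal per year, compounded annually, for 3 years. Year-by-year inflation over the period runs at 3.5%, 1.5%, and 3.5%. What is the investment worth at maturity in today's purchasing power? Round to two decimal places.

₹705,116.44

Nominal value at maturity: ₹691,491 × (1 + 3.5%)^3 ≈ ₹766,668.43.
Price-level factor over 3 years: 1.035 × 1.015 × 1.035 = 1.087293375.
The maturity value deflated by that factor is the answer in today's purchasing power.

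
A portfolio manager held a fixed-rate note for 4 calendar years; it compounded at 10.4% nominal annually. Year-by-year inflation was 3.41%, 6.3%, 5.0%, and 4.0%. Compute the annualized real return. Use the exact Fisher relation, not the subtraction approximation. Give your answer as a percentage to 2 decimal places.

5.47%

Cumulative inflation factor: 1.0341 × 1.063 × 1.050 × 1.040 ≈ 1.20038.
Nominal growth factor: 1.48551. Real growth factor = 1.48551 / 1.20038 ≈ 1.23754.
Annualized: 1.23754^(1/4) − 1 ≈ 0.05473.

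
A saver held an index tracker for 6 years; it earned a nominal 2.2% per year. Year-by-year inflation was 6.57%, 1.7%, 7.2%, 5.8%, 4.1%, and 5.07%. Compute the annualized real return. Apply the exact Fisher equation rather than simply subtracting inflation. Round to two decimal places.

Cumulative inflation factor: 1.0657 × 1.017 × 1.072 × 1.058 × 1.041 × 1.0507 ≈ 1.34452.
Nominal growth factor: 1.13948. Real growth factor = 1.13948 / 1.34452 ≈ 0.84750.
Annualized: 0.84750^(1/6) − 1 ≈ -0.02720.

-2.72%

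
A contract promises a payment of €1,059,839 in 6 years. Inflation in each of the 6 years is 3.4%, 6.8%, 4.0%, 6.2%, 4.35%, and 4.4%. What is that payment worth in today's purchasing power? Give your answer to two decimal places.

Price-level factor over 6 years: 1.034 × 1.068 × 1.040 × 1.062 × 1.0435 × 1.044 ≈ 1.3287479257.
Purchasing power today: €1,059,839 divided by that factor.

€797,622.32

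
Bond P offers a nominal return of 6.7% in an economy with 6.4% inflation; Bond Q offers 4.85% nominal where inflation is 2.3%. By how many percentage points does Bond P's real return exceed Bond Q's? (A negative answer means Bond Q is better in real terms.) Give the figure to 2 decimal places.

-2.21

Bond P real return: 1.067/1.064 − 1 = 0.282%.
Bond Q real return: 1.0485/1.023 − 1 = 2.493%.
Difference: 0.282 − 2.493 = -2.211 pp.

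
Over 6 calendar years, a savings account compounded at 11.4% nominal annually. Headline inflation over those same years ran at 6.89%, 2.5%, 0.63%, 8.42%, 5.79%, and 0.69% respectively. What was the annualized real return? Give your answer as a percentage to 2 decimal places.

Cumulative inflation factor: 1.0689 × 1.025 × 1.0063 × 1.0842 × 1.0579 × 1.0069 ≈ 1.27329.
Nominal growth factor: 1.91122. Real growth factor = 1.91122 / 1.27329 ≈ 1.50101.
Annualized: 1.50101^(1/6) − 1 ≈ 0.07003.

7.00%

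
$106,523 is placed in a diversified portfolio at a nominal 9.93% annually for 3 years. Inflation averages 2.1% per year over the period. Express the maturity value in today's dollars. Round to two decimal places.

$132,958.11

Nominal value at maturity: $106,523 × (1 + 9.93%)^3 ≈ $141,511.61.
Price-level factor over 3 years: (1 + 2.1%)^3 = 1.064332261.
Dividing the nominal maturity value by the price-level factor gives the value in today's money.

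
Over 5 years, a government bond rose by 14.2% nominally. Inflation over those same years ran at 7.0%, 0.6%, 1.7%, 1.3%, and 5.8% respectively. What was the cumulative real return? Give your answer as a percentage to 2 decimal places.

Cumulative inflation factor: 1.070 × 1.006 × 1.017 × 1.013 × 1.058 ≈ 1.17327.
Nominal growth factor: 1.14200. Real growth factor = 1.14200 / 1.17327 ≈ 0.97335.
Total real return ≈ -2.6652%.

-2.67%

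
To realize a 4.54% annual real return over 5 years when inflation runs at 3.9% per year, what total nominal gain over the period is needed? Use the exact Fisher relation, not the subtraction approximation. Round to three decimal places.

51.179%

Required annual nominal rate: (1+4.54%)(1+3.9%) − 1 = 8.61706%.
Cumulative over 5 years: (1 + 0.0861706)^5 − 1 ≈ 0.51179.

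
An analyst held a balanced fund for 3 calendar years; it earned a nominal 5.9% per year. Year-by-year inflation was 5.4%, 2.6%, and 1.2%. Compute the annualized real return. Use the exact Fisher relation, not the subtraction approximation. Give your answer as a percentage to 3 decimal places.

2.764%

Cumulative inflation factor: 1.054 × 1.026 × 1.012 ≈ 1.09438.
Nominal growth factor: 1.18765. Real growth factor = 1.18765 / 1.09438 ≈ 1.08522.
Annualized: 1.08522^(1/3) − 1 ≈ 0.02764.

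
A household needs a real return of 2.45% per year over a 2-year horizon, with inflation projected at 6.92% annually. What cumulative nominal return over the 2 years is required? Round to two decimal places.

19.99%

Required annual nominal rate: (1+2.45%)(1+6.92%) − 1 = 9.53954%.
Cumulative over 2 years: (1 + 0.0953954)^2 − 1 ≈ 0.19989.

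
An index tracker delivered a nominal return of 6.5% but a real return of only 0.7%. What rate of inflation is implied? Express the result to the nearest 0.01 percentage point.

5.76%

From (1+r_nom) = (1+r_real)(1+π), we get 1+π = (1 + 6.5%)/(1 + 0.7%) = 1.065/1.007 ≈ 1.05760.
So π ≈ 5.7597%.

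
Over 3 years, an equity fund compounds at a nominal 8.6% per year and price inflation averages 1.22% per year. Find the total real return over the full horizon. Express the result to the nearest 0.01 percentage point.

23.51%

The annual real rate is (1+8.6%)/(1+1.22%) − 1 = 7.2910%.
Compounded over 3 years: (1 + 0.072910)^3 − 1 ≈ 0.23507.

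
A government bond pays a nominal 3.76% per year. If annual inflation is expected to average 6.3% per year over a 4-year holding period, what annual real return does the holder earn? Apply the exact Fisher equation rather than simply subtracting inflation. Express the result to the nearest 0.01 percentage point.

-2.39%

With constant rates the annual real return is the same each year: (1+3.76%)/(1+6.3%) − 1 = -0.02389.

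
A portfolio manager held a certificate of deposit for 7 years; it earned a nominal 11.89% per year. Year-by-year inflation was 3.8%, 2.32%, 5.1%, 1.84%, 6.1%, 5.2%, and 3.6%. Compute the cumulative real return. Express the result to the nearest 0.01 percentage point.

67.02%

Cumulative inflation factor: 1.038 × 1.0232 × 1.051 × 1.0184 × 1.061 × 1.052 × 1.036 ≈ 1.31453.
Nominal growth factor: 2.19553. Real growth factor = 2.19553 / 1.31453 ≈ 1.67020.
Total real return ≈ 67.0202%.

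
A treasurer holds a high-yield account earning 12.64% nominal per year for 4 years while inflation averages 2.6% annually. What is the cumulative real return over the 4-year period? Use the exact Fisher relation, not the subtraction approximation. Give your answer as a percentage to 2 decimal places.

45.27%

The annual real rate is (1+12.64%)/(1+2.6%) − 1 = 9.7856%.
Compounded over 4 years: (1 + 0.097856)^4 − 1 ≈ 0.45272.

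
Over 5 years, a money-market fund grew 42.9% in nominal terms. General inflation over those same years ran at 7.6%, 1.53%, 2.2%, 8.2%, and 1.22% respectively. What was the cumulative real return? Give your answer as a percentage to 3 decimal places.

16.864%

Cumulative inflation factor: 1.076 × 1.0153 × 1.022 × 1.082 × 1.0122 ≈ 1.22279.
Nominal growth factor: 1.42900. Real growth factor = 1.42900 / 1.22279 ≈ 1.16864.
Total real return ≈ 16.8641%.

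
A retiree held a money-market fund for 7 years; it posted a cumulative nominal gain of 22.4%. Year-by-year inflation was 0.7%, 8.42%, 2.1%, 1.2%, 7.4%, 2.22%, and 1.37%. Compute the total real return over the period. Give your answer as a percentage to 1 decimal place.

-2.5%

Cumulative inflation factor: 1.007 × 1.0842 × 1.021 × 1.012 × 1.074 × 1.0222 × 1.0137 ≈ 1.25544.
Nominal growth factor: 1.22400. Real growth factor = 1.22400 / 1.25544 ≈ 0.97496.
Total real return ≈ -2.5040%.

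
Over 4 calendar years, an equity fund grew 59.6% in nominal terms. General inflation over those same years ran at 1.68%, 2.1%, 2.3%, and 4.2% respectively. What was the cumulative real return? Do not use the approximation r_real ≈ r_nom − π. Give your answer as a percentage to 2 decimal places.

Cumulative inflation factor: 1.0168 × 1.021 × 1.023 × 1.042 ≈ 1.10664.
Nominal growth factor: 1.59600. Real growth factor = 1.59600 / 1.10664 ≈ 1.44221.
Total real return ≈ 44.2209%.

44.22%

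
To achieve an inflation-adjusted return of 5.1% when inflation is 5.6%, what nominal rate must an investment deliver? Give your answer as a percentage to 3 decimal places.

10.986%

By the Fisher equation, 1 + r_nom = (1 + 5.1%)(1 + 5.6%) = 1.051 × 1.056 = 1.109856.
So r_nom = 10.9856%.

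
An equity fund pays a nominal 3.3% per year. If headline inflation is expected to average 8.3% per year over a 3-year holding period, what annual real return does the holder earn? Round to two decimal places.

-4.62%

With constant rates the annual real return is the same each year: (1+3.3%)/(1+8.3%) − 1 = -0.04617.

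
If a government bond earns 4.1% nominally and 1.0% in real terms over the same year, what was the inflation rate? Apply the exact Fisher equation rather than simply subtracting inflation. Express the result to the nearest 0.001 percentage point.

3.069%

From (1+r_nom) = (1+r_real)(1+π), we get 1+π = (1 + 4.1%)/(1 + 1.0%) = 1.041/1.010 ≈ 1.03069.
So π ≈ 3.0693%.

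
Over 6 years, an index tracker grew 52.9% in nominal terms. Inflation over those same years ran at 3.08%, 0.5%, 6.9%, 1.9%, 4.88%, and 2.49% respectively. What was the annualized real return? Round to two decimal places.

Cumulative inflation factor: 1.0308 × 1.005 × 1.069 × 1.019 × 1.0488 × 1.0249 ≈ 1.21302.
Nominal growth factor: 1.52900. Real growth factor = 1.52900 / 1.21302 ≈ 1.26049.
Annualized: 1.26049^(1/6) − 1 ≈ 0.03934.

3.93%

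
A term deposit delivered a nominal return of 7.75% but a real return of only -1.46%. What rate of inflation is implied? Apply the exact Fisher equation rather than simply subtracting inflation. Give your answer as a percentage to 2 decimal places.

From (1+r_nom) = (1+r_real)(1+π), we get 1+π = (1 + 7.75%)/(1 − 1.46%) = 1.0775/0.9854 ≈ 1.09346.
So π ≈ 9.3465%.

9.35%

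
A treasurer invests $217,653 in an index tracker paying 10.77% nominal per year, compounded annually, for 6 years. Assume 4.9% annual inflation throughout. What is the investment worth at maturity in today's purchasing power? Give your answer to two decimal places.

Nominal value at maturity: $217,653 × (1 + 10.77%)^6 ≈ $402,066.22.
Price-level factor over 6 years: (1 + 4.9%)^6 ≈ 1.3324561607.
The maturity value deflated by that factor is the answer in today's purchasing power.

$301,748.18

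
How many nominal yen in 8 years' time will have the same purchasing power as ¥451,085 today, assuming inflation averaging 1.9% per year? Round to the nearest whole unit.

¥524,387

Cumulative price-level factor: (1+1.9%)^8 ≈ 1.1625013665.
The nominal amount required is ¥451,085 scaled up by that factor.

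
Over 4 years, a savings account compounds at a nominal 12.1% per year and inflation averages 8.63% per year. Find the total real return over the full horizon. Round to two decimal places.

13.40%

The annual real rate is (1+12.1%)/(1+8.63%) − 1 = 3.1943%.
Compounded over 4 years: (1 + 0.031943)^4 − 1 ≈ 0.13403.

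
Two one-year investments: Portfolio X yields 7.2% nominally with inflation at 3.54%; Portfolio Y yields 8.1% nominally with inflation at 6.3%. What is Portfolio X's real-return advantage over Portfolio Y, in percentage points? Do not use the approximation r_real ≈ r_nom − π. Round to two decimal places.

Portfolio X real return: 1.072/1.0354 − 1 = 3.535%.
Portfolio Y real return: 1.081/1.063 − 1 = 1.693%.
Difference: 3.535 − 1.693 = 1.842 pp.

1.84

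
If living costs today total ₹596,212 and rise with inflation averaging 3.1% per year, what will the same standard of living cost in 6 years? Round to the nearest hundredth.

Cumulative price-level factor: (1+3.1%)^6 ≈ 1.2010248455.
The nominal amount required is ₹596,212 scaled up by that factor.

₹716,065.43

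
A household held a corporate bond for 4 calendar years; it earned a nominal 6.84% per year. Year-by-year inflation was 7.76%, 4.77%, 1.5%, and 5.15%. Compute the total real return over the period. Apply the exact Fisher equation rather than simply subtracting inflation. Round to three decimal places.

Cumulative inflation factor: 1.0776 × 1.0477 × 1.015 × 1.0515 ≈ 1.20495.
Nominal growth factor: 1.30297. Real growth factor = 1.30297 / 1.20495 ≈ 1.08135.
Total real return ≈ 8.1348%.

8.135%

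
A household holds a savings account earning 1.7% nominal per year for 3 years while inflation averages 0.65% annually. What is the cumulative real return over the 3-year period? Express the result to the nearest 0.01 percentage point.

3.16%

The annual real rate is (1+1.7%)/(1+0.65%) − 1 = 1.0432%.
Compounded over 3 years: (1 + 0.010432)^3 − 1 ≈ 0.03162.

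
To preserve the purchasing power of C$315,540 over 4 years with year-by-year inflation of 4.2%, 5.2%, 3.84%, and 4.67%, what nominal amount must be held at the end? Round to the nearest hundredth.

Cumulative price-level factor: 1.042 × 1.052 × 1.0384 × 1.0467 ≈ 1.1914350232.
The nominal amount required is C$315,540 scaled up by that factor.

C$375,945.41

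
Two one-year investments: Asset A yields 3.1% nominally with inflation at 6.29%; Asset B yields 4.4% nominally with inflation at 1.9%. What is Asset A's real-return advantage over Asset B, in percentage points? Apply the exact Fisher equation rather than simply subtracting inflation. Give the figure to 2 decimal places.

Asset A real return: 1.031/1.0629 − 1 = -3.001%.
Asset B real return: 1.044/1.019 − 1 = 2.453%.
Difference: -3.001 − 2.453 = -5.454 pp.

-5.45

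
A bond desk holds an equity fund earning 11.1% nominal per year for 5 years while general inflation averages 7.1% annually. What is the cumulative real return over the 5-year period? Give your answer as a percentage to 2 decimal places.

The annual real rate is (1+11.1%)/(1+7.1%) − 1 = 3.7348%.
Compounded over 5 years: (1 + 0.037348)^5 − 1 ≈ 0.20122.

20.12%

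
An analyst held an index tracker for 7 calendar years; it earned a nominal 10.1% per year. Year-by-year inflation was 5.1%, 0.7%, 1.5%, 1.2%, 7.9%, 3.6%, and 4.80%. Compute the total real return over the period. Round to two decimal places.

Cumulative inflation factor: 1.051 × 1.007 × 1.015 × 1.012 × 1.079 × 1.036 × 1.0480 ≈ 1.27357.
Nominal growth factor: 1.96115. Real growth factor = 1.96115 / 1.27357 ≈ 1.53989.
Total real return ≈ 53.9891%.

53.99%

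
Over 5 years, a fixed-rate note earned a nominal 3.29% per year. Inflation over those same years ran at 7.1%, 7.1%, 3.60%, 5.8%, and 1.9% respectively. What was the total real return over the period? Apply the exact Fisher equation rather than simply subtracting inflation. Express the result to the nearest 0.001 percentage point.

-8.232%

Cumulative inflation factor: 1.071 × 1.071 × 1.0360 × 1.058 × 1.019 ≈ 1.28115.
Nominal growth factor: 1.17569. Real growth factor = 1.17569 / 1.28115 ≈ 0.91768.
Total real return ≈ -8.2317%.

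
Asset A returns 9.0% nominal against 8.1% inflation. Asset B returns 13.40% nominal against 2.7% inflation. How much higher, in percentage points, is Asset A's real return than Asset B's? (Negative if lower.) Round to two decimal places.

Asset A real return: 1.090/1.081 − 1 = 0.833%.
Asset B real return: 1.1340/1.027 − 1 = 10.419%.
Difference: 0.833 − 10.419 = -9.586 pp.

-9.59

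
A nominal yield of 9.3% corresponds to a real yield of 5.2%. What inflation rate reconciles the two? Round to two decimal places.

From (1+r_nom) = (1+r_real)(1+π), we get 1+π = (1 + 9.3%)/(1 + 5.2%) = 1.093/1.052 ≈ 1.03897.
So π ≈ 3.8973%.

3.90%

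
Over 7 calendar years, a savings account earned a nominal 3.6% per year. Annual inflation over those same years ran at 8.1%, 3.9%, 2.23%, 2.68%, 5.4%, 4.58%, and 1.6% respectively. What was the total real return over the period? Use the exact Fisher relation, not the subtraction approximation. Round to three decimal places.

Cumulative inflation factor: 1.081 × 1.039 × 1.0223 × 1.0268 × 1.054 × 1.0458 × 1.016 ≈ 1.32035.
Nominal growth factor: 1.28091. Real growth factor = 1.28091 / 1.32035 ≈ 0.97013.
Total real return ≈ -2.9870%.

-2.987%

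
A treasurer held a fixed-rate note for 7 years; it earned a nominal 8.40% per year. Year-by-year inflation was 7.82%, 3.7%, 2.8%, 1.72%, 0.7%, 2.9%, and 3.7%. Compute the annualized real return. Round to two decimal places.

4.92%

Cumulative inflation factor: 1.0782 × 1.037 × 1.028 × 1.0172 × 1.007 × 1.029 × 1.037 ≈ 1.25632.
Nominal growth factor: 1.75875. Real growth factor = 1.75875 / 1.25632 ≈ 1.39992.
Annualized: 1.39992^(1/7) − 1 ≈ 0.04923.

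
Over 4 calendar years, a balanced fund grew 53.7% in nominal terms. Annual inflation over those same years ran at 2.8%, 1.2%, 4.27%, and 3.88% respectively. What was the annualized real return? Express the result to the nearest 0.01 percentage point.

8.07%

Cumulative inflation factor: 1.028 × 1.012 × 1.0427 × 1.0388 ≈ 1.12685.
Nominal growth factor: 1.53700. Real growth factor = 1.53700 / 1.12685 ≈ 1.36398.
Annualized: 1.36398^(1/4) − 1 ≈ 0.08069.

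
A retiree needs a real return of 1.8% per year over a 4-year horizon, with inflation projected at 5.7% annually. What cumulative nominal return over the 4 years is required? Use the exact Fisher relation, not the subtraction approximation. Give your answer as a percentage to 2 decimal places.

34.06%

Required annual nominal rate: (1+1.8%)(1+5.7%) − 1 = 7.6026%.
Cumulative over 4 years: (1 + 0.076026)^4 − 1 ≈ 0.34057.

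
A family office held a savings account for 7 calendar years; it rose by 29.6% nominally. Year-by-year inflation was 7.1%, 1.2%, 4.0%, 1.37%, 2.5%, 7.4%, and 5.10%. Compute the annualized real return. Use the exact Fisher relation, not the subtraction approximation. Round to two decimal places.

Cumulative inflation factor: 1.071 × 1.012 × 1.040 × 1.0137 × 1.025 × 1.074 × 1.0510 ≈ 1.32204.
Nominal growth factor: 1.29600. Real growth factor = 1.29600 / 1.32204 ≈ 0.98031.
Annualized: 0.98031^(1/7) − 1 ≈ -0.00284.

-0.28%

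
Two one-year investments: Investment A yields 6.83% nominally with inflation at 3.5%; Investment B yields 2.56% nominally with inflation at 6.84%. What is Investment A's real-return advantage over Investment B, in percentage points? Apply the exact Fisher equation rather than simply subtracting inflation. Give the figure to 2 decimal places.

7.22

Investment A real return: 1.0683/1.035 − 1 = 3.217%.
Investment B real return: 1.0256/1.0684 − 1 = -4.006%.
Difference: 3.217 − (-4.006) = 7.223 pp.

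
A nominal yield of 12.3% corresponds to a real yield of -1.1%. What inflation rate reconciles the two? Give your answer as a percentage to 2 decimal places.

13.55%

From (1+r_nom) = (1+r_real)(1+π), we get 1+π = (1 + 12.3%)/(1 − 1.1%) = 1.123/0.989 ≈ 1.13549.
So π ≈ 13.5490%.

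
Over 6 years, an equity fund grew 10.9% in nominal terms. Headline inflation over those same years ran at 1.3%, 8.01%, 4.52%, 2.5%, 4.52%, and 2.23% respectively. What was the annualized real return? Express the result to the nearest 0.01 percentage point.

Cumulative inflation factor: 1.013 × 1.0801 × 1.0452 × 1.025 × 1.0452 × 1.0223 ≈ 1.25249.
Nominal growth factor: 1.10900. Real growth factor = 1.10900 / 1.25249 ≈ 0.88544.
Annualized: 0.88544^(1/6) − 1 ≈ -0.02007.

-2.01%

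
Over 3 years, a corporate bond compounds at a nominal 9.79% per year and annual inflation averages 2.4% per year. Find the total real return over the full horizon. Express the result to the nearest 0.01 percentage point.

23.25%

The annual real rate is (1+9.79%)/(1+2.4%) − 1 = 7.2168%.
Compounded over 3 years: (1 + 0.072168)^3 − 1 ≈ 0.23250.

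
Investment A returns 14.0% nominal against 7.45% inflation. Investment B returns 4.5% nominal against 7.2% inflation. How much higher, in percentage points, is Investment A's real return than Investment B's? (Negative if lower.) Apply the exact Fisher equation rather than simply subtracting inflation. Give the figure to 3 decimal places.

Investment A real return: 1.140/1.0745 − 1 = 6.0959%.
Investment B real return: 1.045/1.072 − 1 = -2.5187%.
Difference: 6.0959 − (-2.5187) = 8.6146 pp.

8.615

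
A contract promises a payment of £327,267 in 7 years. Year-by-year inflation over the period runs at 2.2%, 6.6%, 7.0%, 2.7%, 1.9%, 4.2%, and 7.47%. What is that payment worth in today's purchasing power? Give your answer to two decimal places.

£239,558.03

Price-level factor over 7 years: 1.022 × 1.066 × 1.070 × 1.027 × 1.019 × 1.042 × 1.0747 ≈ 1.3661282546.
Purchasing power today: £327,267 divided by that factor.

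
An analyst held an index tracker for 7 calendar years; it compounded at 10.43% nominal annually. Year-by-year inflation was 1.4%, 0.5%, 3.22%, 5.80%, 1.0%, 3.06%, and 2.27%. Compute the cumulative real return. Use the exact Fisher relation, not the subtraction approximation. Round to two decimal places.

69.04%

Cumulative inflation factor: 1.014 × 1.005 × 1.0322 × 1.0580 × 1.010 × 1.0306 × 1.0227 ≈ 1.18471.
Nominal growth factor: 2.00267. Real growth factor = 2.00267 / 1.18471 ≈ 1.69043.
Total real return ≈ 69.0426%.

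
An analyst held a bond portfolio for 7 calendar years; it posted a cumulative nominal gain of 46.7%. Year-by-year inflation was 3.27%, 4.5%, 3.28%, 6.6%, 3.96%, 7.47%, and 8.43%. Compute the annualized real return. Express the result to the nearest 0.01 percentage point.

Cumulative inflation factor: 1.0327 × 1.045 × 1.0328 × 1.066 × 1.0396 × 1.0747 × 1.0843 ≈ 1.43935.
Nominal growth factor: 1.46700. Real growth factor = 1.46700 / 1.43935 ≈ 1.01921.
Annualized: 1.01921^(1/7) − 1 ≈ 0.00272.

0.27%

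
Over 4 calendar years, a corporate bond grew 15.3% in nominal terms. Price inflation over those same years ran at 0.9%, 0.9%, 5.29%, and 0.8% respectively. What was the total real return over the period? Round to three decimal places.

6.709%

Cumulative inflation factor: 1.009 × 1.009 × 1.0529 × 1.008 ≈ 1.08051.
Nominal growth factor: 1.15300. Real growth factor = 1.15300 / 1.08051 ≈ 1.06709.
Total real return ≈ 6.7086%.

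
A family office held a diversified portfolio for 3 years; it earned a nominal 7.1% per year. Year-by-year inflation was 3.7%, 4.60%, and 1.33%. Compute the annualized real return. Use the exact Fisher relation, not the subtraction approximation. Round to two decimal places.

3.78%

Cumulative inflation factor: 1.037 × 1.0460 × 1.0133 ≈ 1.09913.
Nominal growth factor: 1.22848. Real growth factor = 1.22848 / 1.09913 ≈ 1.11769.
Annualized: 1.11769^(1/3) − 1 ≈ 0.03778.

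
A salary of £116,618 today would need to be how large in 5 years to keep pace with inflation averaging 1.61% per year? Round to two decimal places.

Cumulative price-level factor: (1+1.61%)^5 ≈ 1.0831341698.
The nominal amount required is £116,618 scaled up by that factor.

£126,312.94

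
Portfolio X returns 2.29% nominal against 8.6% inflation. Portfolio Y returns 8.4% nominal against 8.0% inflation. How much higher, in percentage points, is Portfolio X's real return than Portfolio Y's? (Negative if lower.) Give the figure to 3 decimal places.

Portfolio X real return: 1.0229/1.086 − 1 = -5.8103%.
Portfolio Y real return: 1.084/1.080 − 1 = 0.3704%.
Difference: -5.8103 − 0.3704 = -6.1807 pp.

-6.181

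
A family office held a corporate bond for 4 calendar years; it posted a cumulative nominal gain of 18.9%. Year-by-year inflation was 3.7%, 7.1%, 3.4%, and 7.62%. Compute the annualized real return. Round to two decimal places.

-0.96%

Cumulative inflation factor: 1.037 × 1.071 × 1.034 × 1.0762 ≈ 1.23590.
Nominal growth factor: 1.18900. Real growth factor = 1.18900 / 1.23590 ≈ 0.96206.
Annualized: 0.96206^(1/4) − 1 ≈ -0.00962.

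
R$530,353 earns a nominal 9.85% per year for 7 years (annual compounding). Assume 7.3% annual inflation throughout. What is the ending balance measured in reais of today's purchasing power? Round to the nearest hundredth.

Nominal value at maturity: R$530,353 × (1 + 9.85%)^7 ≈ R$1,023,682.92.
Price-level factor over 7 years: (1 + 7.3%)^7 ≈ 1.6375631383.
Dividing the nominal maturity value by the price-level factor gives the value in today's money.

R$625,125.77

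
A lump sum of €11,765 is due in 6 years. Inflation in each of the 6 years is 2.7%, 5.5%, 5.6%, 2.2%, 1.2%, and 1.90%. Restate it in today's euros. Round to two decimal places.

€9,756.62

Price-level factor over 6 years: 1.027 × 1.055 × 1.056 × 1.022 × 1.012 × 1.0190 ≈ 1.2058475733.
Purchasing power today: €11,765 divided by that factor.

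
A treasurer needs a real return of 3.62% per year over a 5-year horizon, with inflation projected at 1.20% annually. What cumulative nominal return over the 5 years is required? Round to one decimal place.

26.8%

Required annual nominal rate: (1+3.62%)(1+1.20%) − 1 = 4.86344%.
Cumulative over 5 years: (1 + 0.0486344)^5 − 1 ≈ 0.26800.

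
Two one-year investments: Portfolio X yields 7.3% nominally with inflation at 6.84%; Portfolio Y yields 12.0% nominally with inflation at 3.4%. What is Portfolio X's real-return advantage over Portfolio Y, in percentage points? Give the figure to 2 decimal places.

-7.89

Portfolio X real return: 1.073/1.0684 − 1 = 0.431%.
Portfolio Y real return: 1.120/1.034 − 1 = 8.317%.
Difference: 0.431 − 8.317 = -7.886 pp.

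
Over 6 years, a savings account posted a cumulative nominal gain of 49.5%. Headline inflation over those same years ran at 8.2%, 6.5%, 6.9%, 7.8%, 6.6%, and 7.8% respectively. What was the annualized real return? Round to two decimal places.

-0.34%

Cumulative inflation factor: 1.082 × 1.065 × 1.069 × 1.078 × 1.066 × 1.078 ≈ 1.52598.
Nominal growth factor: 1.49500. Real growth factor = 1.49500 / 1.52598 ≈ 0.97970.
Annualized: 0.97970^(1/6) − 1 ≈ -0.00341.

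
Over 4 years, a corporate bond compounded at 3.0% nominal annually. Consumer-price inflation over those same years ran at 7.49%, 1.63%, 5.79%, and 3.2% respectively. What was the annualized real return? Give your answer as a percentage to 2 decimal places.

Cumulative inflation factor: 1.0749 × 1.0163 × 1.0579 × 1.032 ≈ 1.19265.
Nominal growth factor: 1.12551. Real growth factor = 1.12551 / 1.19265 ≈ 0.94370.
Annualized: 0.94370^(1/4) − 1 ≈ -0.01438.

-1.44%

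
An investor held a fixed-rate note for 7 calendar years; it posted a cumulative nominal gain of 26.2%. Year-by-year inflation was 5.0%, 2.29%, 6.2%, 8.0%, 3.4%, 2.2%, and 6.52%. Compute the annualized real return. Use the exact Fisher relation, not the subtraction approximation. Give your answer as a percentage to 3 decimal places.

-1.337%

Cumulative inflation factor: 1.050 × 1.0229 × 1.062 × 1.080 × 1.034 × 1.022 × 1.0652 ≈ 1.38667.
Nominal growth factor: 1.26200. Real growth factor = 1.26200 / 1.38667 ≈ 0.91009.
Annualized: 0.91009^(1/7) − 1 ≈ -0.01337.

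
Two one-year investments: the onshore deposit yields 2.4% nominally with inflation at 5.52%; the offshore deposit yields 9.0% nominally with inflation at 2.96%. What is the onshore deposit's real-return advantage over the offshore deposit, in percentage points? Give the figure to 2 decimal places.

-8.82

The onshore deposit real return: 1.024/1.0552 − 1 = -2.957%.
The offshore deposit real return: 1.090/1.0296 − 1 = 5.866%.
Difference: -2.957 − 5.866 = -8.823 pp.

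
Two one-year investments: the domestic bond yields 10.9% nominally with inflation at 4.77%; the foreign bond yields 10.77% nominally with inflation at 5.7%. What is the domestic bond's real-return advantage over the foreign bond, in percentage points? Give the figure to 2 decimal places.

The domestic bond real return: 1.109/1.0477 − 1 = 5.851%.
The foreign bond real return: 1.1077/1.057 − 1 = 4.797%.
Difference: 5.851 − 4.797 = 1.054 pp.

1.05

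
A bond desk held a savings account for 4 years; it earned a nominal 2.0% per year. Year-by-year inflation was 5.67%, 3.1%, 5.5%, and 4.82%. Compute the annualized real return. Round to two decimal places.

-2.64%

Cumulative inflation factor: 1.0567 × 1.031 × 1.055 × 1.0482 ≈ 1.20478.
Nominal growth factor: 1.08243. Real growth factor = 1.08243 / 1.20478 ≈ 0.89845.
Annualized: 0.89845^(1/4) − 1 ≈ -0.02642.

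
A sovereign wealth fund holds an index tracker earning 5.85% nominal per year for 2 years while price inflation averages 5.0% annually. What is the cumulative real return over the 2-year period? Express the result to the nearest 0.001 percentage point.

The annual real rate is (1+5.85%)/(1+5.0%) − 1 = 0.8095%.
Compounded over 2 years: (1 + 0.008095)^2 − 1 ≈ 0.01626.

1.626%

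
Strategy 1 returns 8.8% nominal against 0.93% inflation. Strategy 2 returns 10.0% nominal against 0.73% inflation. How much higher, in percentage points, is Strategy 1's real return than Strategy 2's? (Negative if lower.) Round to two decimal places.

Strategy 1 real return: 1.088/1.0093 − 1 = 7.797%.
Strategy 2 real return: 1.100/1.0073 − 1 = 9.203%.
Difference: 7.797 − 9.203 = -1.406 pp.

-1.41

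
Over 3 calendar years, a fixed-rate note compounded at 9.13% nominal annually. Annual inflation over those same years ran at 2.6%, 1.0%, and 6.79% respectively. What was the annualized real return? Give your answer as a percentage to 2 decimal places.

5.51%

Cumulative inflation factor: 1.026 × 1.010 × 1.0679 ≈ 1.10662.
Nominal growth factor: 1.29967. Real growth factor = 1.29967 / 1.10662 ≈ 1.17445.
Annualized: 1.17445^(1/3) − 1 ≈ 0.05506.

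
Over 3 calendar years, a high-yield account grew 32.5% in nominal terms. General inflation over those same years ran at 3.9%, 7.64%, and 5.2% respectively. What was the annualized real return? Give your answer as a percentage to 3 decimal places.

4.041%

Cumulative inflation factor: 1.039 × 1.0764 × 1.052 ≈ 1.17654.
Nominal growth factor: 1.32500. Real growth factor = 1.32500 / 1.17654 ≈ 1.12619.
Annualized: 1.12619^(1/3) − 1 ≈ 0.04041.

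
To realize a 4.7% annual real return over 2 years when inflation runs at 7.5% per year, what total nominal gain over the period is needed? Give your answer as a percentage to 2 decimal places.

26.68%

Required annual nominal rate: (1+4.7%)(1+7.5%) − 1 = 12.5525%.
Cumulative over 2 years: (1 + 0.125525)^2 − 1 ≈ 0.26681.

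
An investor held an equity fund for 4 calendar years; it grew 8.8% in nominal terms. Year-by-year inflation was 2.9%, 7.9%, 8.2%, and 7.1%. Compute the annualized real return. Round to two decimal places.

-4.11%

Cumulative inflation factor: 1.029 × 1.079 × 1.082 × 1.071 ≈ 1.28663.
Nominal growth factor: 1.08800. Real growth factor = 1.08800 / 1.28663 ≈ 0.84562.
Annualized: 0.84562^(1/4) − 1 ≈ -0.04105.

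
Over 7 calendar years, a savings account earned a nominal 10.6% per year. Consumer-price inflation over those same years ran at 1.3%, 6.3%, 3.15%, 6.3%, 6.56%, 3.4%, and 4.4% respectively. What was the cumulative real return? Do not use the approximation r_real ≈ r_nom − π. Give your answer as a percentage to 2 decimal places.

49.05%

Cumulative inflation factor: 1.013 × 1.063 × 1.0315 × 1.063 × 1.0656 × 1.034 × 1.044 ≈ 1.35819.
Nominal growth factor: 2.02435. Real growth factor = 2.02435 / 1.35819 ≈ 1.49048.
Total real return ≈ 49.0478%.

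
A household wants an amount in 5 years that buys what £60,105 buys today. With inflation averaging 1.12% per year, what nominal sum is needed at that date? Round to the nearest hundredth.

Cumulative price-level factor: (1+1.12%)^5 ≈ 1.0572685281.
Multiplying £60,105 by the price-level factor gives the future nominal sum.

£63,547.12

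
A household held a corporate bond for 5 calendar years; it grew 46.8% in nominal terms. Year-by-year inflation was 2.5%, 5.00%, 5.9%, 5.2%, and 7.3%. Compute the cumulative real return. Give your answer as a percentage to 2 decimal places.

14.10%

Cumulative inflation factor: 1.025 × 1.0500 × 1.059 × 1.052 × 1.073 ≈ 1.28654.
Nominal growth factor: 1.46800. Real growth factor = 1.46800 / 1.28654 ≈ 1.14104.
Total real return ≈ 14.1042%.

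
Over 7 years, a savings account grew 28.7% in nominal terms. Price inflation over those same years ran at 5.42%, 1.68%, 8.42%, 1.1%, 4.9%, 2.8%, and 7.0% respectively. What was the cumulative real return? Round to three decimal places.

-5.069%

Cumulative inflation factor: 1.0542 × 1.0168 × 1.0842 × 1.011 × 1.049 × 1.028 × 1.070 ≈ 1.35572.
Nominal growth factor: 1.28700. Real growth factor = 1.28700 / 1.35572 ≈ 0.94931.
Total real return ≈ -5.0692%.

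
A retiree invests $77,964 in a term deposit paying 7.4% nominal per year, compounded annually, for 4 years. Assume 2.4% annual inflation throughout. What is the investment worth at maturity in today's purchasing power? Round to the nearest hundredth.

$94,343.38

Nominal value at maturity: $77,964 × (1 + 7.4%)^4 ≈ $103,731.64.
Price-level factor over 4 years: (1 + 2.4%)^4 ≈ 1.0995116278.
The maturity value deflated by that factor is the answer in today's purchasing power.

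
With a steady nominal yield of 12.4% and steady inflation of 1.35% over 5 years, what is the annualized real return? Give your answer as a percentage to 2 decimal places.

With constant rates the annual real return is the same each year: (1+12.4%)/(1+1.35%) − 1 = 0.10903.

10.90%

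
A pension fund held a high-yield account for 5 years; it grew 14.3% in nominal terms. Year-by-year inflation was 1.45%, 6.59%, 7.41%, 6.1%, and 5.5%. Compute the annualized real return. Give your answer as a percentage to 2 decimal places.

Cumulative inflation factor: 1.0145 × 1.0659 × 1.0741 × 1.061 × 1.055 ≈ 1.30011.
Nominal growth factor: 1.14300. Real growth factor = 1.14300 / 1.30011 ≈ 0.87915.
Annualized: 0.87915^(1/5) − 1 ≈ -0.02543.

-2.54%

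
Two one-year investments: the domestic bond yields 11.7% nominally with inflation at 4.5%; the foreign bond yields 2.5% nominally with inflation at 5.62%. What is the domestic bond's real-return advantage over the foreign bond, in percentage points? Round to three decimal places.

9.844

The domestic bond real return: 1.117/1.045 − 1 = 6.8900%.
The foreign bond real return: 1.025/1.0562 − 1 = -2.9540%.
Difference: 6.8900 − (-2.9540) = 9.8440 pp.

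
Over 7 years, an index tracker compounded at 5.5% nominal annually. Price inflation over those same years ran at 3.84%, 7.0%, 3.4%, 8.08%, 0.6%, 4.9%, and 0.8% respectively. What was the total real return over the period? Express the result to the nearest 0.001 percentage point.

Cumulative inflation factor: 1.0384 × 1.070 × 1.034 × 1.0808 × 1.006 × 1.049 × 1.008 ≈ 1.32083.
Nominal growth factor: 1.45468. Real growth factor = 1.45468 / 1.32083 ≈ 1.10133.
Total real return ≈ 10.1334%.

10.133%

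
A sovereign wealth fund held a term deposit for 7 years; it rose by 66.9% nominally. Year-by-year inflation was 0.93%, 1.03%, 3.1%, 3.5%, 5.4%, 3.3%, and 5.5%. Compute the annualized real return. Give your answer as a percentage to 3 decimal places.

4.218%

Cumulative inflation factor: 1.0093 × 1.0103 × 1.031 × 1.035 × 1.054 × 1.033 × 1.055 ≈ 1.24986.
Nominal growth factor: 1.66900. Real growth factor = 1.66900 / 1.24986 ≈ 1.33534.
Annualized: 1.33534^(1/7) − 1 ≈ 0.04218.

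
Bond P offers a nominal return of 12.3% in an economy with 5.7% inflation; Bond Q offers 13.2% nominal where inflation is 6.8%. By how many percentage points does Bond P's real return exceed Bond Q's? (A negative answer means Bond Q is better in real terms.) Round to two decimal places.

0.25

Bond P real return: 1.123/1.057 − 1 = 6.244%.
Bond Q real return: 1.132/1.068 − 1 = 5.993%.
Difference: 6.244 − 5.993 = 0.251 pp.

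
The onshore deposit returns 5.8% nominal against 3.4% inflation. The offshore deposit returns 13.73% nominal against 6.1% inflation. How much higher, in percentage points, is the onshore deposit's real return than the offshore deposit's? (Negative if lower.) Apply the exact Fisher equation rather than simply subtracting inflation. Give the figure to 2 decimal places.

The onshore deposit real return: 1.058/1.034 − 1 = 2.321%.
The offshore deposit real return: 1.1373/1.061 − 1 = 7.191%.
Difference: 2.321 − 7.191 = -4.870 pp.

-4.87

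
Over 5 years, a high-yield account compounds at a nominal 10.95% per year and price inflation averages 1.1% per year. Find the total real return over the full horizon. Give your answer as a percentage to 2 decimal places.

59.18%

The annual real rate is (1+10.95%)/(1+1.1%) − 1 = 9.7428%.
Compounded over 5 years: (1 + 0.097428)^5 − 1 ≈ 0.59177.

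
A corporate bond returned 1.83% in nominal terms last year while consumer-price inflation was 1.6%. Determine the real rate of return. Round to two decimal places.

0.23%

Real return via the Fisher equation: (1 + 1.83%)/(1 + 1.6%) − 1 = 1.0183/1.016 − 1 ≈ 0.00226.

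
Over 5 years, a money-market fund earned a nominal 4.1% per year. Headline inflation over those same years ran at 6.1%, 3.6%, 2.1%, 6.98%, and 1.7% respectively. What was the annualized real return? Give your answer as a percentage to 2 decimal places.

Cumulative inflation factor: 1.061 × 1.036 × 1.021 × 1.0698 × 1.017 ≈ 1.22102.
Nominal growth factor: 1.22251. Real growth factor = 1.22251 / 1.22102 ≈ 1.00122.
Annualized: 1.00122^(1/5) − 1 ≈ 0.00024.

0.02%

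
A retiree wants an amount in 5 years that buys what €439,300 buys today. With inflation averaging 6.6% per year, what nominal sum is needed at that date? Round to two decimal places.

Cumulative price-level factor: (1+6.6%)^5 ≈ 1.3765310860.
Multiplying €439,300 by the price-level factor gives the future nominal sum.

€604,710.11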